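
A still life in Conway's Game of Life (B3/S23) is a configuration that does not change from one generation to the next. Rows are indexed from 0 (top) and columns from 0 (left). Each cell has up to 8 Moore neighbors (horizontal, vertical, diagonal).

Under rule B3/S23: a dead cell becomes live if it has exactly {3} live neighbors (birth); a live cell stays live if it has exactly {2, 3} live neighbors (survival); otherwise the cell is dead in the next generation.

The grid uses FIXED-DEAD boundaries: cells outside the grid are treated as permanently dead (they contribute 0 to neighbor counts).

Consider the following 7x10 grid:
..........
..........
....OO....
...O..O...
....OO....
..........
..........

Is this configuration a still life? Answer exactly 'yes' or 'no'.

Compute generation 1 and compare to generation 0 (given above):
Generation 1:
..........
..........
....OO....
...O..O...
....OO....
..........
..........
The grids are IDENTICAL -> still life.

Answer: yes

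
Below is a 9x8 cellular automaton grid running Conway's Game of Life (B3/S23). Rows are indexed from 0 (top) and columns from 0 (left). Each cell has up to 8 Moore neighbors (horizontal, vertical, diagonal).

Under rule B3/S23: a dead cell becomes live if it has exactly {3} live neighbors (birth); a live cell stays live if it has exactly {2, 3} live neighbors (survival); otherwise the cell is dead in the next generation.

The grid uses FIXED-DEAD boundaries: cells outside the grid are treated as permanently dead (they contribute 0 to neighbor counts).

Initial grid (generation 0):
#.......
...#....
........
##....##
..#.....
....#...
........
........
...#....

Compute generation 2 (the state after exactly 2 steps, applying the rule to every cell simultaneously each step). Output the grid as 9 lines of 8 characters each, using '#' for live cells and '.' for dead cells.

Simulating step by step:
Generation 0 (given above): 9 live cells
Generation 1: 2 live cells
........
........
........
.#......
.#......
........
........
........
........
Generation 2: 0 live cells
(generation 2 grid is the final answer)

Answer: ........
........
........
........
........
........
........
........
........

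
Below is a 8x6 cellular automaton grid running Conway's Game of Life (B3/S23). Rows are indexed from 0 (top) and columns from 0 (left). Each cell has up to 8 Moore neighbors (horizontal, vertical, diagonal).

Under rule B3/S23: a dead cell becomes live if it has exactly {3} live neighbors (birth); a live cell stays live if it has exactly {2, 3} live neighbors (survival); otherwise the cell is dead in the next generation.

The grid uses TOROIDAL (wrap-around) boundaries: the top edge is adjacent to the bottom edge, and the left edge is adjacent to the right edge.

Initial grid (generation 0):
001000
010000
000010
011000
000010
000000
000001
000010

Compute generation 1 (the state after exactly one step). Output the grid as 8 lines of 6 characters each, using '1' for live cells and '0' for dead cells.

Answer: 000000
000000
011000
000100
000000
000000
000000
000000

Derivation:
Simulating step by step:
Generation 0 (given above): 8 live cells
Generation 1: 3 live cells
(generation 1 grid is the final answer)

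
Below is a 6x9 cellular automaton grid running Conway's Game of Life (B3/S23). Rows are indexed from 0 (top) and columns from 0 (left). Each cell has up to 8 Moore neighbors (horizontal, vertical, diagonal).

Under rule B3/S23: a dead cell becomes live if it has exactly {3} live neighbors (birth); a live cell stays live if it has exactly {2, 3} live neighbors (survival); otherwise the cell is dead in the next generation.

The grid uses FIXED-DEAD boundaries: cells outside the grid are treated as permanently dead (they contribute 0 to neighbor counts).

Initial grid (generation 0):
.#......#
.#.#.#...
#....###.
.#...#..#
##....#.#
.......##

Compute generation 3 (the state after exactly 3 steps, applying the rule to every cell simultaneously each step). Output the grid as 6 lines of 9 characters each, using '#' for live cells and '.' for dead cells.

Simulating step by step:
Generation 0 (given above): 18 live cells
Generation 1: 21 live cells
..#......
###.##.#.
###..#.#.
.#...#..#
##....#.#
.......##
Generation 2: 17 live cells
..##.....
#...##...
...#.#.##
.....#..#
##....#.#
.......##
Generation 3: 15 live cells
(generation 3 grid is the final answer)

Answer: ...##....
..#..##..
.....#.##
....##..#
......#.#
.......##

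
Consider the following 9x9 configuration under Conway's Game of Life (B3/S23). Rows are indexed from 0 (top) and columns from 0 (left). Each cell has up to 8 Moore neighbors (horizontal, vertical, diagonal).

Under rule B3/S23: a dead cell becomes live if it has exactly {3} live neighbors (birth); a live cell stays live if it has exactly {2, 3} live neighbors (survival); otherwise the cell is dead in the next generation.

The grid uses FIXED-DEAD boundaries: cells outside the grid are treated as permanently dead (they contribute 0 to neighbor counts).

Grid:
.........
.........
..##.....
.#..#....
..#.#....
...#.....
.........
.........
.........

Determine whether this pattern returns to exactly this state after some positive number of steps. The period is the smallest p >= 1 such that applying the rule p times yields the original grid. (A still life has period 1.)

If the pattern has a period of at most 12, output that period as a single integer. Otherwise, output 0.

Simulating and comparing each generation to the original:
Gen 0 (original, given above): 7 live cells
Gen 1: 7 live cells, MATCHES original -> period = 1

Answer: 1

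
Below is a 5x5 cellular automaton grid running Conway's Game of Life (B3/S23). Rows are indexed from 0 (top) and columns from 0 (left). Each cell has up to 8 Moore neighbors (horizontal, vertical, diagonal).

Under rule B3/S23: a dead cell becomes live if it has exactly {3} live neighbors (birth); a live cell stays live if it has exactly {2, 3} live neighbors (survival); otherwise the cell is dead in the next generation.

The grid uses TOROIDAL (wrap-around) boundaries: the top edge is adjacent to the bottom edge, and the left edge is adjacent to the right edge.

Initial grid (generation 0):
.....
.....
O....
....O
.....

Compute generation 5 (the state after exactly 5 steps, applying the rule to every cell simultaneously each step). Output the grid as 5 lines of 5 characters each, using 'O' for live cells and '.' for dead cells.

Simulating step by step:
Generation 0 (given above): 2 live cells
Generation 1: 0 live cells
.....
.....
.....
.....
.....
Generation 2: 0 live cells
.....
.....
.....
.....
.....
Generation 3: 0 live cells
.....
.....
.....
.....
.....
Generation 4: 0 live cells
.....
.....
.....
.....
.....
Generation 5: 0 live cells
(generation 5 grid is the final answer)

Answer: .....
.....
.....
.....
.....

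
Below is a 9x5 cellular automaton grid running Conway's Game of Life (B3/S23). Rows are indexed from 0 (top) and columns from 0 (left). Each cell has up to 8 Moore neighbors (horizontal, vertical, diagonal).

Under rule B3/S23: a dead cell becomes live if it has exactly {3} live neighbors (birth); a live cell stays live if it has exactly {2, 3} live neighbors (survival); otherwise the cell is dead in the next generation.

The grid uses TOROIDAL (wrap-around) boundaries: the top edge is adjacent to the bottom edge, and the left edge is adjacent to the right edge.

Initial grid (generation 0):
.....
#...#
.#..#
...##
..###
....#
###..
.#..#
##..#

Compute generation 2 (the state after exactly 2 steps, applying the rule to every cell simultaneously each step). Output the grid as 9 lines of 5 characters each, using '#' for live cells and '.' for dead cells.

Answer: .#..#
#....
.....
.....
.....
....#
..#..
.#...
..###

Derivation:
Simulating step by step:
Generation 0 (given above): 18 live cells
Generation 1: 14 live cells
.#...
#...#
.....
.....
#.#..
....#
.####
...##
.#..#
Generation 2: 9 live cells
(generation 2 grid is the final answer)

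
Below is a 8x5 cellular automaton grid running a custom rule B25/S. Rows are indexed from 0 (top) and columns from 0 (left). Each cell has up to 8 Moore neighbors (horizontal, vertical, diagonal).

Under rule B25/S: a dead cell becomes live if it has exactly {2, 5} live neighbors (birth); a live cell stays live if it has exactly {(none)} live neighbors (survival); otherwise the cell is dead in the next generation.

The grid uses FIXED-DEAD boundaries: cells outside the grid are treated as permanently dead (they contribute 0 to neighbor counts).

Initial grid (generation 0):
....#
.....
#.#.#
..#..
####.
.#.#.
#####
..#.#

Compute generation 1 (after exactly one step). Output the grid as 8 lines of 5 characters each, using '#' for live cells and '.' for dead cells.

Answer: .....
.#..#
.....
...##
....#
#....
.....
#..#.

Derivation:
Simulating step by step:
Generation 0 (given above): 18 live cells
Generation 1: 8 live cells
(generation 1 grid is the final answer)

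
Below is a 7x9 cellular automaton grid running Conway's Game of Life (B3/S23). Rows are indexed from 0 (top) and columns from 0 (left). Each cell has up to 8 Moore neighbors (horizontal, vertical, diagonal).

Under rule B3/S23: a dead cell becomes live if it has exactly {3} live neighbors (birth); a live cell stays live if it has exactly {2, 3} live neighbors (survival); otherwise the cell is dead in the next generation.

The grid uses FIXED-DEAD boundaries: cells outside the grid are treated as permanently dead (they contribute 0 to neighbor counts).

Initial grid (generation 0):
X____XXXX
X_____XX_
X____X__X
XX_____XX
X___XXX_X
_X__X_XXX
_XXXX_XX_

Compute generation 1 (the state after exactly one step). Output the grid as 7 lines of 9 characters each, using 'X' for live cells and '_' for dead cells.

Simulating step by step:
Generation 0 (given above): 31 live cells
Generation 1: 21 live cells
(generation 1 grid is the final answer)

Answer: _____X__X
XX_______
X_______X
XX__X___X
X___X____
XX______X
_XXXX_X_X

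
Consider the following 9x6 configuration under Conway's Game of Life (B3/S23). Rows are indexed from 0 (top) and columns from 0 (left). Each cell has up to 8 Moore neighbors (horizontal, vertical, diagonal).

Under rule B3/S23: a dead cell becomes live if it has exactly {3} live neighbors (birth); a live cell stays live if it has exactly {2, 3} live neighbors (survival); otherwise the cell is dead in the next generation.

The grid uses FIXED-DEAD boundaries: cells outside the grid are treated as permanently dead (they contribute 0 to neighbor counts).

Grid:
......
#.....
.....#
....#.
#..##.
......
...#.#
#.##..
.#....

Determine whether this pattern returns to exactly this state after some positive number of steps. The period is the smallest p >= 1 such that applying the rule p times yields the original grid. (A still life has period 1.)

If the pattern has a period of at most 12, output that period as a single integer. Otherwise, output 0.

Simulating and comparing each generation to the original:
Gen 0 (original, given above): 12 live cells
Gen 1: 15 live cells, differs from original
Gen 2: 8 live cells, differs from original
Gen 3: 4 live cells, differs from original
Gen 4: 4 live cells, differs from original
Gen 5: 4 live cells, differs from original
Gen 6: 4 live cells, differs from original
Gen 7: 4 live cells, differs from original
Gen 8: 4 live cells, differs from original
Gen 9: 4 live cells, differs from original
Gen 10: 4 live cells, differs from original
Gen 11: 4 live cells, differs from original
Gen 12: 4 live cells, differs from original
No period found within 12 steps.

Answer: 0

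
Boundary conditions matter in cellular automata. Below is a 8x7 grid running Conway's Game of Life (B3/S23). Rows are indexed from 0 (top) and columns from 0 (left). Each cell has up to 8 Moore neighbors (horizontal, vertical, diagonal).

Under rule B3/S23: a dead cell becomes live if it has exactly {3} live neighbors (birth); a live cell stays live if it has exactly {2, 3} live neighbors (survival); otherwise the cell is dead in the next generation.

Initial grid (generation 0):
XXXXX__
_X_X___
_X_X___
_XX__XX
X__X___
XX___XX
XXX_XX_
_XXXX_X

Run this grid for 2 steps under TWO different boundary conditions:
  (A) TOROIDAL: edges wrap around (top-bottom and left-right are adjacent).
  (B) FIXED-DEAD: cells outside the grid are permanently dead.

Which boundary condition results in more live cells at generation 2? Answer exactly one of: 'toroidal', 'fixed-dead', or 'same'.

Under TOROIDAL boundary, generation 2:
_______
____X__
X__XXX_
X______
__X____
____X__
_______
_______
Population = 8

Under FIXED-DEAD boundary, generation 2:
_______
_______
XX_XX__
_____X_
XXX____
____XX_
____XX_
_______
Population = 12

Comparison: toroidal=8, fixed-dead=12 -> fixed-dead

Answer: fixed-dead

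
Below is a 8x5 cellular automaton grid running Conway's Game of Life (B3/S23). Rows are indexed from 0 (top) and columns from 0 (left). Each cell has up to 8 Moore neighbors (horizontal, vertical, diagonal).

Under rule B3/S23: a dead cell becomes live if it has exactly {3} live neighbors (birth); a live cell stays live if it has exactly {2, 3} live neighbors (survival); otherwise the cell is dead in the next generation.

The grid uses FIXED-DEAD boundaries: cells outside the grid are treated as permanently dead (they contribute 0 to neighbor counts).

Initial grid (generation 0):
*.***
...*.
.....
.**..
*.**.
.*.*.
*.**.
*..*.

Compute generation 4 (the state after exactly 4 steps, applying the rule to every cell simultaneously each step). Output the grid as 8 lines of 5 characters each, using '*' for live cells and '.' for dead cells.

Simulating step by step:
Generation 0 (given above): 17 live cells
Generation 1: 20 live cells
..***
..***
..*..
.***.
*..*.
*...*
*..**
.***.
Generation 2: 19 live cells
..*.*
.*..*
....*
.*.*.
*..**
**..*
*...*
.****
Generation 3: 19 live cells
...*.
....*
..***
..**.
*..**
**..*
*...*
.****
Generation 4: 16 live cells
(generation 4 grid is the final answer)

Answer: .....
..*.*
..*.*
.*...
*...*
**..*
*...*
.****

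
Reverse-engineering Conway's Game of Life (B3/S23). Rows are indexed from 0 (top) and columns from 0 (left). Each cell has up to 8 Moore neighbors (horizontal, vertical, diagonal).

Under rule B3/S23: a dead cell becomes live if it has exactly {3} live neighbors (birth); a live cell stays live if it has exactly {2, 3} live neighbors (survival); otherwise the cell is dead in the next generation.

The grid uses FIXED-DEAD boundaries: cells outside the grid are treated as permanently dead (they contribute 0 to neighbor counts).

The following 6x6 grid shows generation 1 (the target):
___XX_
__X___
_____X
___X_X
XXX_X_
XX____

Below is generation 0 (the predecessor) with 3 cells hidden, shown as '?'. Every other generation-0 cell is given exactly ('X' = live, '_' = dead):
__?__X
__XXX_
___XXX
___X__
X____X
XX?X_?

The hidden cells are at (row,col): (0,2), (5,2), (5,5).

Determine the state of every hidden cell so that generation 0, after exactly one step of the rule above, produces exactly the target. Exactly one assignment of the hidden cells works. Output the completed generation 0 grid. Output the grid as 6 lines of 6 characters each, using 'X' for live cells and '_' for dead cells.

Hidden generation-0 cells (in order): (0,2), (5,2), (5,5).
A hidden cell only influences target cells in its own 3x3 neighborhood. Try each of the 2^3 = 8 assignments, step the completed generation 0 forward once under B3/S23, and compare with the target:
  (0,2)=_ (5,2)=_ (5,5)=_ -> step reproduces the target at every cell -> ACCEPT
  (0,2)=_ (5,2)=_ (5,5)=X -> step gives (4,4)='_' but target has 'X' -> reject
  (0,2)=_ (5,2)=X (5,5)=_ -> step gives (4,1)='_' but target has 'X' -> reject
  (0,2)=_ (5,2)=X (5,5)=X -> step gives (4,1)='_' but target has 'X' -> reject
  (0,2)=X (5,2)=_ (5,5)=_ -> step gives (0,2)='X' but target has '_' -> reject
  (0,2)=X (5,2)=_ (5,5)=X -> step gives (0,2)='X' but target has '_' -> reject
  (0,2)=X (5,2)=X (5,5)=_ -> step gives (0,2)='X' but target has '_' -> reject
  (0,2)=X (5,2)=X (5,5)=X -> step gives (0,2)='X' but target has '_' -> reject
Unique solution: (0,2)=dead, (5,2)=dead, (5,5)=dead.
Check: live-neighbor counts of every cell in the completed generation 0:
012331
012454
014552
112253
233230
222021
Applying B3/S23 to generation 0 with these counts gives:
___XX_
__X___
_____X
___X_X
XXX_X_
XX____
which matches the target exactly.

Answer: _____X
__XXX_
___XXX
___X__
X____X
XX_X__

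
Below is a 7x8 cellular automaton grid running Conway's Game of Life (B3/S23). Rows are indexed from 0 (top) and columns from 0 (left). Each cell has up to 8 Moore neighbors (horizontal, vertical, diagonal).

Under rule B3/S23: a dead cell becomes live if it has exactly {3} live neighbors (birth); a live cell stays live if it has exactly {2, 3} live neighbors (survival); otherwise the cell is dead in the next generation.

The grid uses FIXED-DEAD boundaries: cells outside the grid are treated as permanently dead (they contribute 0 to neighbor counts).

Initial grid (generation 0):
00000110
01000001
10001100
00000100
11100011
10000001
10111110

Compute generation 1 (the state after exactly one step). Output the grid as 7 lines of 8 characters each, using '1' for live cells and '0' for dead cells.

Simulating step by step:
Generation 0 (given above): 21 live cells
Generation 1: 20 live cells
(generation 1 grid is the final answer)

Answer: 00000010
00001000
00001110
10001100
11000011
10001001
01011110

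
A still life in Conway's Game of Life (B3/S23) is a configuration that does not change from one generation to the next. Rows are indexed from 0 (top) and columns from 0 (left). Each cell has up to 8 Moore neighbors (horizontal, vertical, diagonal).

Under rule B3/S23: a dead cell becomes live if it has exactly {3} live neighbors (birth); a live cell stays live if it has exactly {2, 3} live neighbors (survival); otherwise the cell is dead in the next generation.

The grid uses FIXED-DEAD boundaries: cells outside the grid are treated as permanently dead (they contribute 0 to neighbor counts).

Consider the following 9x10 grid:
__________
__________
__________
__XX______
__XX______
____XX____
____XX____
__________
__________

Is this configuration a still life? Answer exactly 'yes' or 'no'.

Compute generation 1 and compare to generation 0 (given above):
Generation 1:
__________
__________
__________
__XX______
__X_______
_____X____
____XX____
__________
__________
Cell (4,3) differs: gen0=1 vs gen1=0 -> NOT a still life.

Answer: no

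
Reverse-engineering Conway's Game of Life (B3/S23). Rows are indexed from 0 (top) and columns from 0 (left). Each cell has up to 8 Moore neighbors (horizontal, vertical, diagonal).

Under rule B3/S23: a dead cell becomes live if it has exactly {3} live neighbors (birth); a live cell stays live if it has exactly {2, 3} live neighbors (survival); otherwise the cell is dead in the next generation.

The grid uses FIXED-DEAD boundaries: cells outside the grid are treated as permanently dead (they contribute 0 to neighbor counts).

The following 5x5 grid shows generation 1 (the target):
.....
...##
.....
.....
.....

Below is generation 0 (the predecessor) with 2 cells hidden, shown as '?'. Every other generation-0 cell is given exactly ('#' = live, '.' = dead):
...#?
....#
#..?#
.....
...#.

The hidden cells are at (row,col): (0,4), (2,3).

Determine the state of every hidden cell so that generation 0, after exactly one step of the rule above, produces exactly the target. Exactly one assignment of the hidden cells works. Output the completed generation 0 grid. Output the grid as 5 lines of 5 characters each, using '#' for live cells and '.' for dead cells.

Answer: ...#.
....#
#...#
.....
...#.

Derivation:
Hidden generation-0 cells (in order): (0,4), (2,3).
A hidden cell only influences target cells in its own 3x3 neighborhood. Try each of the 2^2 = 4 assignments, step the completed generation 0 forward once under B3/S23, and compare with the target:
  (0,4)=. (2,3)=. -> step reproduces the target at every cell -> ACCEPT
  (0,4)=. (2,3)=# -> step gives (1,3)='.' but target has '#' -> reject
  (0,4)=# (2,3)=. -> step gives (0,3)='#' but target has '.' -> reject
  (0,4)=# (2,3)=# -> step gives (0,3)='#' but target has '.' -> reject
Unique solution: (0,4)=dead, (2,3)=dead.
Check: live-neighbor counts of every cell in the completed generation 0:
00112
11132
01021
11122
00101
Applying B3/S23 to generation 0 with these counts gives:
.....
...##
.....
.....
.....
which matches the target exactly.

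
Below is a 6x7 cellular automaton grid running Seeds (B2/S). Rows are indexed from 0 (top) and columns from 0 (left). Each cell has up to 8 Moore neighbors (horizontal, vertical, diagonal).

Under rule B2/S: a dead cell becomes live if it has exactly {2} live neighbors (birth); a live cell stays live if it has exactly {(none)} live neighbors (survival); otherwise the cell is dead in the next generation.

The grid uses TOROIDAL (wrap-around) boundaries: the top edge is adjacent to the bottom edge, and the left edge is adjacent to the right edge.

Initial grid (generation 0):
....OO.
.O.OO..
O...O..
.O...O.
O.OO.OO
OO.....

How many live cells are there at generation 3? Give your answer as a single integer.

Answer: 7

Derivation:
Simulating step by step:
Generation 0 (given above): 16 live cells
Generation 1: 5 live cells
......O
O.O...O
......O
.......
.......
.......
Generation 2: 5 live cells
.O...O.
.O.....
.O...O.
.......
.......
.......
Generation 3: 7 live cells
O.O....
....OOO
O.O....
.......
.......
.......
Population at generation 3: 7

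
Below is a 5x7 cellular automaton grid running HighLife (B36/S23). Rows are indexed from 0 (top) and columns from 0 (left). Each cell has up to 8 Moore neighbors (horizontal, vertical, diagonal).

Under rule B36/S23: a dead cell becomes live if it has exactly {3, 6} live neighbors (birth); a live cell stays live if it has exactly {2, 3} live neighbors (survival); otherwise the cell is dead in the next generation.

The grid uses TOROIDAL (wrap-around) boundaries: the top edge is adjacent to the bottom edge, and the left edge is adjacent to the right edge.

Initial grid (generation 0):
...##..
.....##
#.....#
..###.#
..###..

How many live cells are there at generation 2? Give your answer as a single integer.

Answer: 19

Derivation:
Simulating step by step:
Generation 0 (given above): 13 live cells
Generation 1: 13 live cells
..#....
#...###
#..##..
###.#.#
.......
Generation 2: 19 live cells
.....##
##..###
..#..##
###.###
#.##...
Population at generation 2: 19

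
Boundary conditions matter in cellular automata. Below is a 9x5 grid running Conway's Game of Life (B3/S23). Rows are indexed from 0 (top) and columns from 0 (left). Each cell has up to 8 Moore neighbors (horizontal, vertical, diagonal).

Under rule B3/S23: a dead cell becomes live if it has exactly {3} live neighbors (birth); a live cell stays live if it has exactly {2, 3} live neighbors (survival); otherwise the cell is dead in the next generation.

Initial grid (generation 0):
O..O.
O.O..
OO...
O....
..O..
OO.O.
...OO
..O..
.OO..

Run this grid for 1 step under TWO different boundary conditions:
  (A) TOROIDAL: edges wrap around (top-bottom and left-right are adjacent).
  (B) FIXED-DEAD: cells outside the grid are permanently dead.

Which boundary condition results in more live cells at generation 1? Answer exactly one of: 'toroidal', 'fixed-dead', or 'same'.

Under TOROIDAL boundary, generation 1:
O..OO
O.O..
O...O
O....
O.O.O
OO.O.
OO.OO
.OO..
.OOO.
Population = 23

Under FIXED-DEAD boundary, generation 1:
.O...
O.O..
O....
O....
O.O..
.O.OO
.O.OO
.OO..
.OO..
Population = 17

Comparison: toroidal=23, fixed-dead=17 -> toroidal

Answer: toroidal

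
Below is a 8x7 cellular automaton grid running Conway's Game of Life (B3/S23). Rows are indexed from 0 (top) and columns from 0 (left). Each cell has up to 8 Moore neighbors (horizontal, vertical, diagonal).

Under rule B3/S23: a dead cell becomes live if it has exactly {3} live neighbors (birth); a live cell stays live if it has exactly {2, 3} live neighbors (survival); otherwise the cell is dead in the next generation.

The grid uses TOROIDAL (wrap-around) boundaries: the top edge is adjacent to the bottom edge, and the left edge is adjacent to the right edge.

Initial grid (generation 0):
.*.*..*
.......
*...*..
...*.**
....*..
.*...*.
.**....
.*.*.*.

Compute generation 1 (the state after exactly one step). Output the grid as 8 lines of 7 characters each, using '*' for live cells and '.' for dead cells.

Answer: *...*..
*......
....***
...*.**
....*.*
.**....
**..*..
.*.**..

Derivation:
Simulating step by step:
Generation 0 (given above): 16 live cells
Generation 1: 19 live cells
(generation 1 grid is the final answer)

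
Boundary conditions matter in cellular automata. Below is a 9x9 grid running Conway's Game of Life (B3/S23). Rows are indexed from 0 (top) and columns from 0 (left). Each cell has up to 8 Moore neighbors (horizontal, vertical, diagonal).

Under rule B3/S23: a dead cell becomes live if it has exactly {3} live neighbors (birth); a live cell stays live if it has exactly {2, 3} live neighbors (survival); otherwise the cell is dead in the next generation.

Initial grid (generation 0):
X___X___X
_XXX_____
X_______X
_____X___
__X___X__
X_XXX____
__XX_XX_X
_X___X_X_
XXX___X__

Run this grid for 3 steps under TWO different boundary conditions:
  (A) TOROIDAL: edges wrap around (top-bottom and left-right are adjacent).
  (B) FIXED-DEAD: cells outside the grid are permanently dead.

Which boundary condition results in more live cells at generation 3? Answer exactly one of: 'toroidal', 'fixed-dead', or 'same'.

Under TOROIDAL boundary, generation 3:
___X__X__
___XX____
__XXX____
__XX_X___
XX___X___
XX_______
X__X____X
__XX_____
___X__X__
Population = 22

Under FIXED-DEAD boundary, generation 3:
_________
XX_______
_________
__XX_X___
__X__XX__
__X___XX_
_______XX
X_____XX_
X____XX__
Population = 19

Comparison: toroidal=22, fixed-dead=19 -> toroidal

Answer: toroidal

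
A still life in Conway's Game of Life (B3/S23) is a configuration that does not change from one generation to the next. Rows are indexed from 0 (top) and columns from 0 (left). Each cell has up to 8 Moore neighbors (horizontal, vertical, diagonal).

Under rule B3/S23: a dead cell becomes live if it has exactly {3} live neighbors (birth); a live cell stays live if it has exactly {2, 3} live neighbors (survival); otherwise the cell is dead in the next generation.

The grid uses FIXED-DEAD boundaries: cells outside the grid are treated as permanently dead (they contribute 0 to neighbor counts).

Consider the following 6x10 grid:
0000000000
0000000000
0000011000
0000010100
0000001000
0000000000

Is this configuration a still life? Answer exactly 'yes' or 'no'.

Answer: yes

Derivation:
Compute generation 1 and compare to generation 0 (given above):
Generation 1:
0000000000
0000000000
0000011000
0000010100
0000001000
0000000000
The grids are IDENTICAL -> still life.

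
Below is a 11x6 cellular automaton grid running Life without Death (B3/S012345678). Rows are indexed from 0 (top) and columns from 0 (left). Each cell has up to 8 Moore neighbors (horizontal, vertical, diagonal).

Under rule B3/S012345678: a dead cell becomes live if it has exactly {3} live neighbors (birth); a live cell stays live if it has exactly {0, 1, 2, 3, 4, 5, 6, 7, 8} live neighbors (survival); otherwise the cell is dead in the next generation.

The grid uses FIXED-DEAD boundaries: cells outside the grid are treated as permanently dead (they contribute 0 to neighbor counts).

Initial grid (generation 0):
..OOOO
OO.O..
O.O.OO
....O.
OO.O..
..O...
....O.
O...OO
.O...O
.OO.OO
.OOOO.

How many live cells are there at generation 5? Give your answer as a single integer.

Simulating step by step:
Generation 0 (given above): 30 live cells
Generation 1: 44 live cells
.OOOOO
OO.O..
O.O.OO
O.O.OO
OOOO..
.OOO..
...OOO
O...OO
OOOO.O
OOO.OO
.OOOOO
Generation 2: 48 live cells
OOOOOO
OO.O..
O.O.OO
O.O.OO
OOOO..
OOOO..
.O.OOO
O...OO
OOOO.O
OOO.OO
OOOOOO
Generation 3: 48 live cells
OOOOOO
OO.O..
O.O.OO
O.O.OO
OOOO..
OOOO..
.O.OOO
O...OO
OOOO.O
OOO.OO
OOOOOO
Generation 4: 48 live cells
OOOOOO
OO.O..
O.O.OO
O.O.OO
OOOO..
OOOO..
.O.OOO
O...OO
OOOO.O
OOO.OO
OOOOOO
Generation 5: 48 live cells
OOOOOO
OO.O..
O.O.OO
O.O.OO
OOOO..
OOOO..
.O.OOO
O...OO
OOOO.O
OOO.OO
OOOOOO
Population at generation 5: 48

Answer: 48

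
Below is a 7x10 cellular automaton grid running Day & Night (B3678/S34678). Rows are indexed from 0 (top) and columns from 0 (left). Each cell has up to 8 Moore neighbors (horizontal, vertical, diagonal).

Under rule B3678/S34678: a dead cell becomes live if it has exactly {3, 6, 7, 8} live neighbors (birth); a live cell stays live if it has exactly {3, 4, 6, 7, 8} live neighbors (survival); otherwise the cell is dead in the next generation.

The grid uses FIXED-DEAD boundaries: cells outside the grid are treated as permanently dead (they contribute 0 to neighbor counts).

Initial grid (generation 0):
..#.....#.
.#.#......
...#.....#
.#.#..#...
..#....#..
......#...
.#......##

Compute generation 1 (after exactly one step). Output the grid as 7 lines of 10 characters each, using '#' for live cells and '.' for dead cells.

Simulating step by step:
Generation 0 (given above): 15 live cells
Generation 1: 4 live cells
(generation 1 grid is the final answer)

Answer: ..........
..........
....#.....
..........
......#...
.......##.
..........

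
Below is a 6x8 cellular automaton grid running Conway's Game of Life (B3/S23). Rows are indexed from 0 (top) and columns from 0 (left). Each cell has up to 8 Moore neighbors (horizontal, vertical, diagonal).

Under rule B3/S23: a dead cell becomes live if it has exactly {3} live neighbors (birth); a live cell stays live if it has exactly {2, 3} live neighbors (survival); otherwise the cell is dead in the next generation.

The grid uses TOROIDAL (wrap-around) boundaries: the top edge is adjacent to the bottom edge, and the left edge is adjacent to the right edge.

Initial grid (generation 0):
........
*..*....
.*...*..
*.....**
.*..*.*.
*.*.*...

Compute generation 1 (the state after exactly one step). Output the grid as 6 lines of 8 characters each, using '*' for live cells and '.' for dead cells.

Answer: .*.*....
........
.*....*.
**....**
.*.*..*.
.*.*.*..

Derivation:
Simulating step by step:
Generation 0 (given above): 13 live cells
Generation 1: 14 live cells
(generation 1 grid is the final answer)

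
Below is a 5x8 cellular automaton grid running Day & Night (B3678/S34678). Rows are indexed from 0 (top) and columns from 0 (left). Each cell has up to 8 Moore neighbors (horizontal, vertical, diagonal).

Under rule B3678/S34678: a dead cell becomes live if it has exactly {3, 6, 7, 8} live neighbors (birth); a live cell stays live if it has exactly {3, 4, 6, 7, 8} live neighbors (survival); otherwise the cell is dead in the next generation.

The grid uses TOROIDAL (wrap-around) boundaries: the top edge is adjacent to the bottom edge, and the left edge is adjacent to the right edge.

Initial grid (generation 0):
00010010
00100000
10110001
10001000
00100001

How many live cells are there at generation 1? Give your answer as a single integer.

Answer: 8

Derivation:
Simulating step by step:
Generation 0 (given above): 11 live cells
Generation 1: 8 live cells
00100000
01100001
00010000
10100000
00010000
Population at generation 1: 8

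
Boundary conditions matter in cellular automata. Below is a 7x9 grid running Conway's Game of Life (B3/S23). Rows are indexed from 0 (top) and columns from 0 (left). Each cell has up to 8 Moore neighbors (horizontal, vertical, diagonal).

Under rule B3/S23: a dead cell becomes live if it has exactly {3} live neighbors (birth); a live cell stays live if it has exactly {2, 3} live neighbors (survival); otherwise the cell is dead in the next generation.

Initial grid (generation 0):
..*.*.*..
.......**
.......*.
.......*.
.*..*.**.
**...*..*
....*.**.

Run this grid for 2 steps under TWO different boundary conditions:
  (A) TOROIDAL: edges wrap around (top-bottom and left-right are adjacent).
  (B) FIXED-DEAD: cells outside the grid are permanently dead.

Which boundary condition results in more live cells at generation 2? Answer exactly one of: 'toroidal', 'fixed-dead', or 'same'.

Answer: same

Derivation:
Under TOROIDAL boundary, generation 2:
..***....
.....*..*
.........
.....*..*
.*...**..
...**....
.*.**.*..
Population = 16

Under FIXED-DEAD boundary, generation 2:
......***
........*
.........
.....*...
**...**..
**..*...*
.....***.
Population = 16

Comparison: toroidal=16, fixed-dead=16 -> same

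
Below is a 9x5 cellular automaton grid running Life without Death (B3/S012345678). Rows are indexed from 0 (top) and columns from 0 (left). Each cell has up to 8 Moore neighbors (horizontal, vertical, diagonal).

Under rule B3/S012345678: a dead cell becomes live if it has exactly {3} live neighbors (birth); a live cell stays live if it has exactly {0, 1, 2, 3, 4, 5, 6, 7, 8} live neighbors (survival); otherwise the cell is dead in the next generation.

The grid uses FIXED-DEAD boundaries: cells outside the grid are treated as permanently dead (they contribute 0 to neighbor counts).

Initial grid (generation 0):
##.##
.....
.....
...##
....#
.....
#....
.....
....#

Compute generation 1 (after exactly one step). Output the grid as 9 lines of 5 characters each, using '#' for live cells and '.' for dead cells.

Answer: ##.##
.....
.....
...##
...##
.....
#....
.....
....#

Derivation:
Simulating step by step:
Generation 0 (given above): 9 live cells
Generation 1: 10 live cells
(generation 1 grid is the final answer)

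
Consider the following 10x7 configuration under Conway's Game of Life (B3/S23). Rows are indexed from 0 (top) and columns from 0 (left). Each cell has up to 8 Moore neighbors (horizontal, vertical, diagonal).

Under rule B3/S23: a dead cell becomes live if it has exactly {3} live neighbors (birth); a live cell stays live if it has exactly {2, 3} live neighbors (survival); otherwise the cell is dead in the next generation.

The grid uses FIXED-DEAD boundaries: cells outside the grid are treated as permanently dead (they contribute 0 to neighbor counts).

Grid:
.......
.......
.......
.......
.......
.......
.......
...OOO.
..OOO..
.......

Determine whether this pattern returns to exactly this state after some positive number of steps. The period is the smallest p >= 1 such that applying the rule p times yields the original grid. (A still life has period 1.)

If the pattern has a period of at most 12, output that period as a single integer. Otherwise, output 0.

Answer: 2

Derivation:
Simulating and comparing each generation to the original:
Gen 0 (original, given above): 6 live cells
Gen 1: 6 live cells, differs from original
Gen 2: 6 live cells, MATCHES original -> period = 2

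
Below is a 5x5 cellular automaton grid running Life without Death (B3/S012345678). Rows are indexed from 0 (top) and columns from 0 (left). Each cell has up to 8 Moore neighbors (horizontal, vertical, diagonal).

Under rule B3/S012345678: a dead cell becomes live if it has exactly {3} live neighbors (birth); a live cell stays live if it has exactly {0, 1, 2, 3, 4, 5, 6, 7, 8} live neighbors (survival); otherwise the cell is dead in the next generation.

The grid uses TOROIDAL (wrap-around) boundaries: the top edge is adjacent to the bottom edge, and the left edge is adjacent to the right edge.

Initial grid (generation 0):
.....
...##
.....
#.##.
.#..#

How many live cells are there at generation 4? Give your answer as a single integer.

Answer: 18

Derivation:
Simulating step by step:
Generation 0 (given above): 7 live cells
Generation 1: 16 live cells
#..##
...##
..#..
#####
#####
Generation 2: 18 live cells
#..##
#.###
..#..
#####
#####
Generation 3: 18 live cells
#..##
#.###
..#..
#####
#####
Generation 4: 18 live cells
#..##
#.###
..#..
#####
#####
Population at generation 4: 18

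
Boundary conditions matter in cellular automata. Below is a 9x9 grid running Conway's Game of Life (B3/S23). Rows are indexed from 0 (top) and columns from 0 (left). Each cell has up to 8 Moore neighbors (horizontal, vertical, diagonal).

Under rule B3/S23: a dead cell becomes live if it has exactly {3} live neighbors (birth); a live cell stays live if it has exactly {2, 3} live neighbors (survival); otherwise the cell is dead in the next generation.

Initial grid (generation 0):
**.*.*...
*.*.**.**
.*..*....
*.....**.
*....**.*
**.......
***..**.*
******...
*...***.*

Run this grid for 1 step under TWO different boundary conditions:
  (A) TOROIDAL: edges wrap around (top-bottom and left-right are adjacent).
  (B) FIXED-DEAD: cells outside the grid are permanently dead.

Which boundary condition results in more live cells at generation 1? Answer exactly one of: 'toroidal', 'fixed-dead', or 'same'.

Under TOROIDAL boundary, generation 1:
..**.....
..*..**.*
.*.**....
**....**.
.....**..
..*......
.....**.*
.........
......*.*
Population = 21

Under FIXED-DEAD boundary, generation 1:
****.**..
*.*..**..
**.**...*
**....**.
*....**..
..*......
.....**..
.........
*.*...*..
Population = 28

Comparison: toroidal=21, fixed-dead=28 -> fixed-dead

Answer: fixed-dead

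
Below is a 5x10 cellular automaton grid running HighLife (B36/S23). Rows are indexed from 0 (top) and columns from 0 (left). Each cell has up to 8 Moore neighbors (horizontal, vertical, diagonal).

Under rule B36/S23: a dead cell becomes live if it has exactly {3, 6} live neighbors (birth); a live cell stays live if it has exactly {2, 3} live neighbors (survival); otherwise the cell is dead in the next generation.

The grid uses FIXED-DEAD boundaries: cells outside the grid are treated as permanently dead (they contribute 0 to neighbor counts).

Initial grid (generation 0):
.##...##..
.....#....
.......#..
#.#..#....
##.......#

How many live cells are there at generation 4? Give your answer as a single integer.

Answer: 4

Derivation:
Simulating step by step:
Generation 0 (given above): 12 live cells
Generation 1: 6 live cells
......#...
.......#..
......#...
#.........
##........
Generation 2: 6 live cells
..........
......##..
..........
##........
##........
Generation 3: 4 live cells
..........
..........
..........
##........
##........
Generation 4: 4 live cells
..........
..........
..........
##........
##........
Population at generation 4: 4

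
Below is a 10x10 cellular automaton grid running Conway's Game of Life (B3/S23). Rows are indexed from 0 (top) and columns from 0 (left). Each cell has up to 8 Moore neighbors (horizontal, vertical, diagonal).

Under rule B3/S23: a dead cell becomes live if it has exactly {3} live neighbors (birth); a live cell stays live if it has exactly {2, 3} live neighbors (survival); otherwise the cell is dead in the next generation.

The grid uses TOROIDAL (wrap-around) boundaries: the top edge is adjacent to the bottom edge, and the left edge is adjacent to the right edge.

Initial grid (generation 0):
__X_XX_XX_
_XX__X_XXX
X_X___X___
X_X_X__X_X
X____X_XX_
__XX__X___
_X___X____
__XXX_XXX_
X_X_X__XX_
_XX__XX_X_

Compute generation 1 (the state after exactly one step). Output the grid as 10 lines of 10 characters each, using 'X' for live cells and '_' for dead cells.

Simulating step by step:
Generation 0 (given above): 44 live cells
Generation 1: 35 live cells
(generation 1 grid is the final answer)

Answer: X___X_____
X_X_XX___X
__X__XX___
X__X_X_X__
X_X_XX_XX_
_XX_XXXX__
_X___X____
__X_X_X_XX
____X_____
__X_______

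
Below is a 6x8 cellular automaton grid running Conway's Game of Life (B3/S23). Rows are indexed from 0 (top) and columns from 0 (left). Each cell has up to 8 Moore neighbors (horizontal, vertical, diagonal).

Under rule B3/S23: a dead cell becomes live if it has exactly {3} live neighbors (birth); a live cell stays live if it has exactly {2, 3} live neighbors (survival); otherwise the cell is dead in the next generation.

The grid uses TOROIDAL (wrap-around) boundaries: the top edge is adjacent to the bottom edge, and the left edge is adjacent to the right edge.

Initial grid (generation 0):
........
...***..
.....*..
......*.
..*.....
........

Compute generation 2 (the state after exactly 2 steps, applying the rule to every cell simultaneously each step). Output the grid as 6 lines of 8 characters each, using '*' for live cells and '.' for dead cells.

Simulating step by step:
Generation 0 (given above): 6 live cells
Generation 1: 5 live cells
....*...
....**..
.....**.
........
........
........
Generation 2: 7 live cells
(generation 2 grid is the final answer)

Answer: ....**..
....*.*.
....***.
........
........
........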